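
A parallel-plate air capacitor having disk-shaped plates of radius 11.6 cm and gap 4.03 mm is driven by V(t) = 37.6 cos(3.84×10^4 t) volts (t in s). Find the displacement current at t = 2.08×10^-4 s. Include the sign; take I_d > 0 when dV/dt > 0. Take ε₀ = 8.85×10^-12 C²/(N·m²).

dE/dt = (V₀ω/d)·−sin(ωt) with ωt = 7.9872 rad: (37.6)(3.84×10^4)(-0.9911)/(4.03×10^-3) = -3.551×10^8 V/(m·s).
I_d = ε₀ A dE/dt = (8.85×10^-12)(0.04227)(-3.551×10^8) = -1.33×10^-4 A.

-1.33×10^-4 A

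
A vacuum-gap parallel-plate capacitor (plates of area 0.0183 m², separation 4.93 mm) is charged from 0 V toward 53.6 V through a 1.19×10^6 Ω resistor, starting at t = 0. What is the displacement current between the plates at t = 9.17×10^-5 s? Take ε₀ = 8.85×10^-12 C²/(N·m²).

4.31×10^-6 A

With C = ε₀A/d = (8.85×10^-12)(0.0183)/(4.93×10^-3) = 3.285×10^-11 F, the time constant is τ = RC = 3.909×10^-5 s, so t/τ = 2.346 and e^(−t/τ) = 0.09575.
I_d = I_cond = (V₀/R) e^(−t/τ) = (4.504×10^-5)(0.09575) = 4.31×10^-6 A.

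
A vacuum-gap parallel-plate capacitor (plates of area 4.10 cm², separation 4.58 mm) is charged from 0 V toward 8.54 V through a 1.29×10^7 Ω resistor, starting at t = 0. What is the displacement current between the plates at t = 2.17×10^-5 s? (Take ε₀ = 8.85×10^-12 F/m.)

7.92×10^-8 A

With C = ε₀A/d = (8.85×10^-12)(4.10×10^-4)/(4.58×10^-3) = 7.922×10^-13 F, the time constant is τ = RC = 1.022×10^-5 s, so t/τ = 2.123 and e^(−t/τ) = 0.1197.
I_d = I_cond = (V₀/R) e^(−t/τ) = (6.620×10^-7)(0.1197) = 7.92×10^-8 A.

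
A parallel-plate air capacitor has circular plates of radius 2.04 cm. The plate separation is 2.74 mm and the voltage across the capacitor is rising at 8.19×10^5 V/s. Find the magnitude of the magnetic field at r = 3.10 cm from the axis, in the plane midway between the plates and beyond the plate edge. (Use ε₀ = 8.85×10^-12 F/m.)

dE/dt = (dV/dt)/d = 2.989×10^8 V/(m·s); I_d = ε₀(πR²)(dE/dt) = (8.85×10^-12)(1.307×10^-3)(2.989×10^8) = 3.457×10^-6 A.
With r > R the enclosed displacement current is the full I_d; B = μ₀ I_d / (2πr) = 2.23×10^-11 T.

2.23×10^-11 T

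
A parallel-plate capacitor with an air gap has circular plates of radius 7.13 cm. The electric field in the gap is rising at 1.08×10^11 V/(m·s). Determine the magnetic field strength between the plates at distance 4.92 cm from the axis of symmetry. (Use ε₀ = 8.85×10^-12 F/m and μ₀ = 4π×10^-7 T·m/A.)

Total displacement current: I_d = ε₀(πR²)(dE/dt) = (8.85×10^-12)(0.01597)(1.08×10^11) = 0.01526 A.
For r < R the Ampère–Maxwell law gives B(2πr) = μ₀ I_d (r²/R²), so B = μ₀ I_d r/(2πR²) = (4π×10^-7)(0.01526)(0.0492)/(2π·0.0713²) = 2.95×10^-8 T.

2.95×10^-8 T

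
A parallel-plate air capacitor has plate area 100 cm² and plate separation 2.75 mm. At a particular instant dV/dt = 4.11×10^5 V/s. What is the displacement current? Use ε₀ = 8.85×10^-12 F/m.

The field between the plates is E = V/d, so dE/dt = (4.11×10^5)/(2.75×10^-3 m) = 1.495×10^8 V/(m·s).
I_d = ε₀ A (dE/dt) = (8.85×10^-12)(0.0100)(1.495×10^8) = 1.32×10^-5 A.

1.32×10^-5 A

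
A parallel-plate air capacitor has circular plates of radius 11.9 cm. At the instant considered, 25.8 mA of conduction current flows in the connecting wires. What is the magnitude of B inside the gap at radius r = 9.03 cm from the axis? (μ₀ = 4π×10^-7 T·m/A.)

By continuity the displacement current in the gap matches the conduction current: I_d = 0.0258 A.
∮B·dl = μ₀ I_d,enc with I_d,enc = I_d r²/R² = 0.01486 A; so B = μ₀ I_d,enc/(2πr) = 3.29×10^-8 T.

3.29×10^-8 T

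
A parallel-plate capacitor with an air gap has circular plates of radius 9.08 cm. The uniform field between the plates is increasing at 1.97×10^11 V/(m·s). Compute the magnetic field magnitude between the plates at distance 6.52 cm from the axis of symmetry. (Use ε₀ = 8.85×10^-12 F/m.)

I_d = ε₀ dΦ_E/dt = ε₀ πR² (dE/dt) = (8.85×10^-12)(0.02590)(1.97×10^11) = 0.04516 A through the full plate area.
An Ampèrian loop of radius r encloses a fraction (r/R)² of I_d. Then B·2πr = μ₀ I_d (r/R)², giving B = μ₀ I_d r/(2πR²) = 7.14×10^-8 T.

7.14×10^-8 T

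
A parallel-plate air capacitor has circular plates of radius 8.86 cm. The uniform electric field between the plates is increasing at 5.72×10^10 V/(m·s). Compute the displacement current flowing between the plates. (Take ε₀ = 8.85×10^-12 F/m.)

0.0125 A

The displacement current is ε₀ times dΦ_E/dt = ε₀ A dE/dt = (8.85×10^-12)(0.02466)(5.72×10^10) = 0.0125 A.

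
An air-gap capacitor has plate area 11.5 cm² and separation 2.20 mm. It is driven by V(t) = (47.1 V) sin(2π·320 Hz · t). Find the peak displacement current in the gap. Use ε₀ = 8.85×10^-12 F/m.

4.38×10^-7 A

The displacement current equals the conduction current C dV/dt, which peaks at C V₀ ω.
With C = ε₀A/d = (8.85×10^-12)(1.15×10^-3)/(2.20×10^-3) = 4.626×10^-12 F and ω = 2πf = 2011 rad/s, I_d,max = (4.626×10^-12)(47.1)(2011) = 4.38×10^-7 A.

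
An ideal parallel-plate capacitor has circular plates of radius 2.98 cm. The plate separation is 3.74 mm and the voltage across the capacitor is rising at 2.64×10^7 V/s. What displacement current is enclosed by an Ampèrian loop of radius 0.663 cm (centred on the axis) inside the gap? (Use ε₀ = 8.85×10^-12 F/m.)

8.63×10^-6 A

I_d = C dV/dt with C = ε₀πR²/d = 6.602×10^-12 F, so I_d = (6.602×10^-12)(2.64×10^7) = 1.743×10^-4 A.
The field is uniform, so I_d,enc = I_d (r/R)² = (1.743×10^-4)(0.663/2.98)² = 8.63×10^-6 A.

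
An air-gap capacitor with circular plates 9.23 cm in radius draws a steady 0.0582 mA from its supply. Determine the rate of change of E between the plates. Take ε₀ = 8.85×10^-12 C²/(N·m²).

2.46×10^8 V/(m·s)

The displacement current between the plates equals the conduction current, I_d = 0.0582 mA.
Inverting I_d = ε₀ A dE/dt gives dE/dt = 5.82×10^-5 / (8.85×10^-12 · 0.02676) = 2.46×10^8 V/(m·s).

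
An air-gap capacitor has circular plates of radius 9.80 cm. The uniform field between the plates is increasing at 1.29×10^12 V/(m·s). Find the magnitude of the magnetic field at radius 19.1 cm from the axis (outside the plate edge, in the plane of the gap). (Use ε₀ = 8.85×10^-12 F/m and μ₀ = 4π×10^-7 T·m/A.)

Total displacement current: I_d = ε₀(πR²)(dE/dt) = (8.85×10^-12)(0.03017)(1.29×10^12) = 0.3444 A.
Outside the plates the loop encloses all of I_d, so B·2πr = μ₀ I_d and B = 3.61×10^-7 T.

3.61×10^-7 T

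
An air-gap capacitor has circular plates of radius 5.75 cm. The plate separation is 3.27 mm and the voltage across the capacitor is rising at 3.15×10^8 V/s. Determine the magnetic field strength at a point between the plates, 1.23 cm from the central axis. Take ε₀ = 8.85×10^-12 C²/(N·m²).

6.59×10^-9 T

With E = V/d, dE/dt = 9.633×10^10 V/(m·s) and πR² = 0.01039 m², giving I_d = ε₀ πR² dE/dt = 8.858×10^-3 A.
For r < R the Ampère–Maxwell law gives B(2πr) = μ₀ I_d (r²/R²), so B = μ₀ I_d r/(2πR²) = (4π×10^-7)(8.858×10^-3)(0.0123)/(2π·0.0575²) = 6.59×10^-9 T.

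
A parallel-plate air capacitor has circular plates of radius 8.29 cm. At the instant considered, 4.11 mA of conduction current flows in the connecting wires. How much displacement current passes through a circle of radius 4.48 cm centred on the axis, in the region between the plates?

1.20×10^-3 A

Between the plates the displacement current equals the wire current: I_d = 4.11 mA = 4.11×10^-3 A.
Since J_d is uniform, the enclosed fraction is (r/R)² = 0.2920, giving I_d,enc = 1.20×10^-3 A.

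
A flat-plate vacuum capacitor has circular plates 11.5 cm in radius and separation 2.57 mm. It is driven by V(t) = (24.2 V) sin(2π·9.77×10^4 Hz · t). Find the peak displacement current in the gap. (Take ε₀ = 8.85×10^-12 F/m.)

The displacement current equals the conduction current C dV/dt, which peaks at C V₀ ω.
With C = ε₀A/d = (8.85×10^-12)(0.04155)/(2.57×10^-3) = 1.431×10^-10 F and ω = 2πf = 6.139×10^5 rad/s, I_d,max = (1.431×10^-10)(24.2)(6.139×10^5) = 2.13×10^-3 A.

2.13×10^-3 A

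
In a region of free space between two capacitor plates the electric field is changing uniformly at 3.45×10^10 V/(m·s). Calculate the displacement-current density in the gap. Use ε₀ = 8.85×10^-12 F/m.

0.305 A/m²

J_d = ε₀ dE/dt = (8.85×10^-12)(3.45×10^10) = 0.305 A/m².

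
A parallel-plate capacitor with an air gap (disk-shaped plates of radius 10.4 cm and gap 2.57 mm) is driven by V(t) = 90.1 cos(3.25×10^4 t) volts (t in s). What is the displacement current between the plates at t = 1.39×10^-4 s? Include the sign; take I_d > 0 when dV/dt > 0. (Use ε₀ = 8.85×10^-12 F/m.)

3.36×10^-4 A

dE/dt = (V₀ω/d)·−sin(ωt) with ωt = 4.5175 rad: (90.1)(3.25×10^4)(0.9811)/(2.57×10^-3) = 1.118×10^9 V/(m·s).
I_d = ε₀ A dE/dt = (8.85×10^-12)(0.03398)(1.118×10^9) = 3.36×10^-4 A.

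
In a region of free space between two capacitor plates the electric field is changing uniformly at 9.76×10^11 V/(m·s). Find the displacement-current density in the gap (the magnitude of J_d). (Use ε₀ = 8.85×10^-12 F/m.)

8.64 A/m²

The displacement-current density is ε₀ ∂E/∂t = (8.85×10^-12)(9.76×10^11) = 8.64 A/m².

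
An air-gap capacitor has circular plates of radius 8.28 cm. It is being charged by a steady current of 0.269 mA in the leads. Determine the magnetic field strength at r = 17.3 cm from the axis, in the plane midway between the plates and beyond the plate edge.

3.11×10^-10 T

No conduction current crosses the gap, so I_d there equals the 2.69×10^-4 A in the leads.
For r ≥ R the full I_d is enclosed: B = μ₀ I_d/(2πr) = (4π×10^-7)(2.69×10^-4)/(2π·0.173) = 3.11×10^-10 T.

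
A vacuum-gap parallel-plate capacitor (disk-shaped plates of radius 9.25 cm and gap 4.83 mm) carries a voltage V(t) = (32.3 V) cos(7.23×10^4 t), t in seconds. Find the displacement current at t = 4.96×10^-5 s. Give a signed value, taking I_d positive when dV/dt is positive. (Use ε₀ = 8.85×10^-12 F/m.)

C = ε₀A/d = (8.85×10^-12)(0.02688)/(4.83×10^-3) = 4.925×10^-11 F. dV/dt = V₀ω·−sin(ωt); at ωt = 3.58608 rad this factor is 0.4300.
I_d = C dV/dt = (4.925×10^-11)(32.3)(7.23×10^4)(0.4300) = 4.95×10^-5 A.

4.95×10^-5 A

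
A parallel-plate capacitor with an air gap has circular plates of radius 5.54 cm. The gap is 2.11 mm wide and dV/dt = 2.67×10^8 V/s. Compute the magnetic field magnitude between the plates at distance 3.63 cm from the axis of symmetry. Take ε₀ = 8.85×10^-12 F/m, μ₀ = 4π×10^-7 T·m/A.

2.55×10^-8 T

I_d = C dV/dt with C = ε₀πR²/d = 4.044×10^-11 F, so I_d = (4.044×10^-11)(2.67×10^8) = 0.01080 A.
∮B·dl = μ₀ I_d,enc with I_d,enc = I_d r²/R² = 4.637×10^-3 A; so B = μ₀ I_d,enc/(2πr) = 2.55×10^-8 T.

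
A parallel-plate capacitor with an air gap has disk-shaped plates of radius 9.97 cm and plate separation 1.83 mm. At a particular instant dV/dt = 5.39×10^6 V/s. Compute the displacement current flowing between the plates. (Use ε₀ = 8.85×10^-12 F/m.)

8.14×10^-4 A

The displacement current equals the charging current C dV/dt. With C = ε₀A/d = (8.85×10^-12)(0.03123)/(1.83×10^-3) = 1.510×10^-10 F, I_d = (1.510×10^-10)(5.39×10^6) = 8.14×10^-4 A.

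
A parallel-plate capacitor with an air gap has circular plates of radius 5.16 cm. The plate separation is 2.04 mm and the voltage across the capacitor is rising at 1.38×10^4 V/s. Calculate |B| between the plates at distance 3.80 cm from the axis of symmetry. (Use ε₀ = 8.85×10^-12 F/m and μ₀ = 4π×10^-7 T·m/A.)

1.43×10^-12 T

I_d = C dV/dt with C = ε₀πR²/d = 3.629×10^-11 F, so I_d = (3.629×10^-11)(1.38×10^4) = 5.008×10^-7 A.
An Ampèrian loop of radius r encloses a fraction (r/R)² of I_d. Then B·2πr = μ₀ I_d (r/R)², giving B = μ₀ I_d r/(2πR²) = 1.43×10^-12 T.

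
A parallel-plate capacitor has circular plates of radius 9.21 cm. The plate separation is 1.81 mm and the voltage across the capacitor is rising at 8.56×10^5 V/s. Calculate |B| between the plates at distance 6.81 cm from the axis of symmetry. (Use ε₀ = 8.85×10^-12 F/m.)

1.79×10^-10 T

I_d = C dV/dt with C = ε₀πR²/d = 1.303×10^-10 F, so I_d = (1.303×10^-10)(8.56×10^5) = 1.115×10^-4 A.
For r < R the Ampère–Maxwell law gives B(2πr) = μ₀ I_d (r²/R²), so B = μ₀ I_d r/(2πR²) = (4π×10^-7)(1.115×10^-4)(0.0681)/(2π·0.0921²) = 1.79×10^-10 T.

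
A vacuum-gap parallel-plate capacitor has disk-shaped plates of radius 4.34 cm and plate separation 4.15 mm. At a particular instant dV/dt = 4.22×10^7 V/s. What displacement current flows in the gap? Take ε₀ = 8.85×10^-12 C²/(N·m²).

E = V/d so dE/dt = (dV/dt)/d = 1.017×10^10 V/(m·s), and I_d = ε₀ A dE/dt = (8.85×10^-12)(5.917×10^-3)(1.017×10^10) = 5.33×10^-4 A.

5.33×10^-4 A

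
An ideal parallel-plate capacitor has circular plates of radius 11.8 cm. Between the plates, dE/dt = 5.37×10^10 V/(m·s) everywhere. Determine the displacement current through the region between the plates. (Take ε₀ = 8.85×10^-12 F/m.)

The displacement current is ε₀ times dΦ_E/dt = ε₀ A dE/dt = (8.85×10^-12)(0.04374)(5.37×10^10) = 0.0208 A.

0.0208 A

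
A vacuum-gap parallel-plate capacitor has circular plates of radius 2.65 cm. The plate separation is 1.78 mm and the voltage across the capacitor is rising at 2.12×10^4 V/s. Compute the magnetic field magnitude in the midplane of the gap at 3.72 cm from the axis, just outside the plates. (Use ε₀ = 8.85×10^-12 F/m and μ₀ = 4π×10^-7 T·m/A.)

1.25×10^-12 T

With E = V/d, dE/dt = 1.191×10^7 V/(m·s) and πR² = 2.206×10^-3 m², giving I_d = ε₀ πR² dE/dt = 2.325×10^-7 A.
Outside the plates the loop encloses all of I_d, so B·2πr = μ₀ I_d and B = 1.25×10^-12 T.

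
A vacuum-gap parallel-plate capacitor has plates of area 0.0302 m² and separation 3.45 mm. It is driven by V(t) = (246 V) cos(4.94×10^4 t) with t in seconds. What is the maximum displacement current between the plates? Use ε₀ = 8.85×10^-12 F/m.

9.41×10^-4 A

(dE/dt)_max = V₀ω/d = 3.522×10^9 V/(m·s); ω = 4.94×10^4 rad/s.
I_d,max = ε₀ A (dE/dt)_max = (8.85×10^-12)(0.0302)(3.522×10^9) = 9.41×10^-4 A.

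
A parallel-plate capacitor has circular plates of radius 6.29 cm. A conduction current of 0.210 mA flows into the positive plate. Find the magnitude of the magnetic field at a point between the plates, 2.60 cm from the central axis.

2.76×10^-10 T

No conduction current crosses the gap, so I_d there equals the 2.10×10^-4 A in the leads.
An Ampèrian loop of radius r encloses a fraction (r/R)² of I_d. Then B·2πr = μ₀ I_d (r/R)², giving B = μ₀ I_d r/(2πR²) = 2.76×10^-10 T.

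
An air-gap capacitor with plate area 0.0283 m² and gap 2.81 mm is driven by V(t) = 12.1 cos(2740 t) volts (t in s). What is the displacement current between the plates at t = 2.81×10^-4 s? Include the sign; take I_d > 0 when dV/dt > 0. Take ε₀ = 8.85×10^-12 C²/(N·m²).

-2.06×10^-6 A

dV/dt = (12.1)(2740)·−sin(0.76994) = -2.308×10^4 V/s.
I_d = C dV/dt with C = ε₀A/d = (8.85×10^-12)(0.0283)/(2.81×10^-3) = 8.913×10^-11 F, so I_d = (8.913×10^-11)(-2.308×10^4) = -2.06×10^-6 A.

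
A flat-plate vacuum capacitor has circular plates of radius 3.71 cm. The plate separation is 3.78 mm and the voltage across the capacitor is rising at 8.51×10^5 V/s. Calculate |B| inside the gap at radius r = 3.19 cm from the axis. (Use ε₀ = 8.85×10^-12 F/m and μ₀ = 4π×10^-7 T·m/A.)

3.99×10^-11 T

dE/dt = (dV/dt)/d = 2.251×10^8 V/(m·s); I_d = ε₀(πR²)(dE/dt) = (8.85×10^-12)(4.324×10^-3)(2.251×10^8) = 8.614×10^-6 A.
For r < R the Ampère–Maxwell law gives B(2πr) = μ₀ I_d (r²/R²), so B = μ₀ I_d r/(2πR²) = (4π×10^-7)(8.614×10^-6)(0.0319)/(2π·0.0371²) = 3.99×10^-11 T.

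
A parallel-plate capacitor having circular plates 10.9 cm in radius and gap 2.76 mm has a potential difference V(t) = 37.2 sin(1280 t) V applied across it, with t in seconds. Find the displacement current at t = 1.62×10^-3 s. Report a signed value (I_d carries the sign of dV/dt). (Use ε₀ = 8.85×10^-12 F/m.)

-2.75×10^-6 A

C = ε₀A/d = (8.85×10^-12)(0.03733)/(2.76×10^-3) = 1.197×10^-10 F. dV/dt = V₀ω·cos(ωt); at ωt = 2.0736 rad this factor is -0.4819.
I_d = C dV/dt = (1.197×10^-10)(37.2)(1280)(-0.4819) = -2.75×10^-6 A.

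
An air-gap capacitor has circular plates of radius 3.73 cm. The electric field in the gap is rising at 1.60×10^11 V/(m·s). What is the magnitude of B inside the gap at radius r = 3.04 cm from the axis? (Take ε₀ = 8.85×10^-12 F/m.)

I_d = ε₀ dΦ_E/dt = ε₀ πR² (dE/dt) = (8.85×10^-12)(4.371×10^-3)(1.60×10^11) = 6.189×10^-3 A through the full plate area.
For r < R the Ampère–Maxwell law gives B(2πr) = μ₀ I_d (r²/R²), so B = μ₀ I_d r/(2πR²) = (4π×10^-7)(6.189×10^-3)(0.0304)/(2π·0.0373²) = 2.70×10^-8 T.

2.70×10^-8 T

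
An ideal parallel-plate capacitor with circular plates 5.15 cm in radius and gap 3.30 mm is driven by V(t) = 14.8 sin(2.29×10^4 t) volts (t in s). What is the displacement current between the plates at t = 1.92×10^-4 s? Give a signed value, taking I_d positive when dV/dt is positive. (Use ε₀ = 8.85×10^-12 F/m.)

dV/dt = (14.8)(2.29×10^4)·cos(4.3968) = -1.052×10^5 V/s.
I_d = C dV/dt with C = ε₀A/d = (8.85×10^-12)(8.332×10^-3)/(3.30×10^-3) = 2.234×10^-11 F, so I_d = (2.234×10^-11)(-1.052×10^5) = -2.35×10^-6 A.

-2.35×10^-6 A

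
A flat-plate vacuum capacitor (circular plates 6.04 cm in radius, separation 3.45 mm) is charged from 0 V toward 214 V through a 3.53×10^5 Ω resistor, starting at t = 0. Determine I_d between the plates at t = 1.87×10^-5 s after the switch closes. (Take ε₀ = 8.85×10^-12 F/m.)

C = ε₀A/d = (8.85×10^-12)(0.01146)/(3.45×10^-3) = 2.940×10^-11 F and τ = RC = 1.038×10^-5 s. I_d in the gap equals the RC charging current.
I_d(t) = (V₀/R) e^(−t/τ) = 6.062×10^-4 · e^(−1.802) = 1.00×10^-4 A.

1.00×10^-4 A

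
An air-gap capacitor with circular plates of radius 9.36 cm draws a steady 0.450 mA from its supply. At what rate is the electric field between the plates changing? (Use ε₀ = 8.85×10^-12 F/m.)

1.85×10^9 V/(m·s)

Charge continuity gives I_d = I = 4.50×10^-4 A between the plates.
Inverting I_d = ε₀ A dE/dt gives dE/dt = 4.50×10^-4 / (8.85×10^-12 · 0.02752) = 1.85×10^9 V/(m·s).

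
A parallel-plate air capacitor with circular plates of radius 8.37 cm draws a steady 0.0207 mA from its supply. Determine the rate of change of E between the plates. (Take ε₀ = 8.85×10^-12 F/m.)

1.06×10^8 V/(m·s)

Charge continuity gives I_d = I = 2.07×10^-5 A between the plates.
Inverting I_d = ε₀ A dE/dt gives dE/dt = 2.07×10^-5 / (8.85×10^-12 · 0.02201) = 1.06×10^8 V/(m·s).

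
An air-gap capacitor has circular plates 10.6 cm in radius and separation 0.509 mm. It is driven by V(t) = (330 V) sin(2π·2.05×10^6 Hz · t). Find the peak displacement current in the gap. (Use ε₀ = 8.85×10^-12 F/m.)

2.61 A

C = ε₀A/d = (8.85×10^-12)(0.03530)/(5.09×10^-4) = 6.138×10^-10 F; ω = 2πf = 1.288×10^7 rad/s.
I_d = C dV/dt, so |I_d|_max = C V₀ ω = (6.138×10^-10)(330)(1.288×10^7) = 2.61 A.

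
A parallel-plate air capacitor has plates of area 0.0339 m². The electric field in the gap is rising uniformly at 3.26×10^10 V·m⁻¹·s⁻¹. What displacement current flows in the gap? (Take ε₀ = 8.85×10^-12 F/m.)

The displacement current is ε₀ times dΦ_E/dt = ε₀ A dE/dt = (8.85×10^-12)(0.0339)(3.26×10^10) = 9.78×10^-3 A.

9.78×10^-3 A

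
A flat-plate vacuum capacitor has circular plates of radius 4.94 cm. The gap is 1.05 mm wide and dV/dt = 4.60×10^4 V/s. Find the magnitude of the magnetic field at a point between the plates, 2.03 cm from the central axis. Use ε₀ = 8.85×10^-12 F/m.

4.95×10^-12 T

With E = V/d, dE/dt = 4.381×10^7 V/(m·s) and πR² = 7.667×10^-3 m², giving I_d = ε₀ πR² dE/dt = 2.973×10^-6 A.
An Ampèrian loop of radius r encloses a fraction (r/R)² of I_d. Then B·2πr = μ₀ I_d (r/R)², giving B = μ₀ I_d r/(2πR²) = 4.95×10^-12 T.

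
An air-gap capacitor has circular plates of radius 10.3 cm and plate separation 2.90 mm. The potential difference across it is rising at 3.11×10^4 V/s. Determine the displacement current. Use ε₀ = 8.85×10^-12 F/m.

The displacement current equals the charging current C dV/dt. With C = ε₀A/d = (8.85×10^-12)(0.03333)/(2.90×10^-3) = 1.017×10^-10 F, I_d = (1.017×10^-10)(3.11×10^4) = 3.16×10^-6 A.

3.16×10^-6 A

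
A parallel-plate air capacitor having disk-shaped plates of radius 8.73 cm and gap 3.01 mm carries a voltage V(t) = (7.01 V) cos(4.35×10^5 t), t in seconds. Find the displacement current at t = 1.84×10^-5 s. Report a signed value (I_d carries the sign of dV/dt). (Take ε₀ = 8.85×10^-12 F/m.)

-2.12×10^-4 A

dV/dt = (7.01)(4.35×10^5)·−sin(8.004) = -3.015×10^6 V/s.
I_d = C dV/dt with C = ε₀A/d = (8.85×10^-12)(0.02394)/(3.01×10^-3) = 7.039×10^-11 F, so I_d = (7.039×10^-11)(-3.015×10^6) = -2.12×10^-4 A.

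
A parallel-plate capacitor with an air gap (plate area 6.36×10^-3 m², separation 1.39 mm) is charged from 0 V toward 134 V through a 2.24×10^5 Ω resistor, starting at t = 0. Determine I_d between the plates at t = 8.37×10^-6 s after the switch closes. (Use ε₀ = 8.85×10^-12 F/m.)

With C = ε₀A/d = (8.85×10^-12)(6.36×10^-3)/(1.39×10^-3) = 4.049×10^-11 F, the time constant is τ = RC = 9.070×10^-6 s, so t/τ = 0.9228 and e^(−t/τ) = 0.3974.
I_d = I_cond = (V₀/R) e^(−t/τ) = (5.982×10^-4)(0.3974) = 2.38×10^-4 A.

2.38×10^-4 A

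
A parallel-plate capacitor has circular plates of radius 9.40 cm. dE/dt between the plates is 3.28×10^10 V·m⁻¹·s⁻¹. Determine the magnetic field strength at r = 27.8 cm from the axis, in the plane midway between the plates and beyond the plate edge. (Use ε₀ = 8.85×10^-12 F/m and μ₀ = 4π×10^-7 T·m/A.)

5.80×10^-9 T

Total displacement current: I_d = ε₀(πR²)(dE/dt) = (8.85×10^-12)(0.02776)(3.28×10^10) = 8.058×10^-3 A.
Outside the plates the loop encloses all of I_d, so B·2πr = μ₀ I_d and B = 5.80×10^-9 T.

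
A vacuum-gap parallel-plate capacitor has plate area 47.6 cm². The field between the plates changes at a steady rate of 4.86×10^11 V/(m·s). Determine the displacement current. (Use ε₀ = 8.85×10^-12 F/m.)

0.0205 A

I_d = ε₀ A (dE/dt) = (8.85×10^-12)(4.76×10^-3 m²)(4.86×10^11) = 0.0205 A.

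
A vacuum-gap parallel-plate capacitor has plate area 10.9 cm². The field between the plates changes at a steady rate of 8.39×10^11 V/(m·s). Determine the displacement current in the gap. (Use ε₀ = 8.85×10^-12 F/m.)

I_d = ε₀ A (dE/dt) = (8.85×10^-12)(1.09×10^-3 m²)(8.39×10^11) = 8.09×10^-3 A.

8.09×10^-3 A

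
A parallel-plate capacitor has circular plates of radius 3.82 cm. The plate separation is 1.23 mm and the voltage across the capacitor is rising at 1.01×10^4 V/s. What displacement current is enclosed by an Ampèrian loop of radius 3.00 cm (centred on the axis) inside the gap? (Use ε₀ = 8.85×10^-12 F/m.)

dE/dt = (dV/dt)/d = 8.211×10^6 V/(m·s); I_d = ε₀(πR²)(dE/dt) = (8.85×10^-12)(4.584×10^-3)(8.211×10^6) = 3.331×10^-7 A.
Through an area πr² the displacement current is I_d·(πr²/πR²) = I_d (r/R)² = 2.05×10^-7 A.

2.05×10^-7 A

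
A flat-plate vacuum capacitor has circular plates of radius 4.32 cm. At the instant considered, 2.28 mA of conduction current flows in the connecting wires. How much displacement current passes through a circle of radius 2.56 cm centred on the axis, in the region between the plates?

8.01×10^-4 A

No conduction current crosses the gap, so I_d there equals the 2.28×10^-3 A in the leads.
Through an area πr² the displacement current is I_d·(πr²/πR²) = I_d (r/R)² = 8.01×10^-4 A.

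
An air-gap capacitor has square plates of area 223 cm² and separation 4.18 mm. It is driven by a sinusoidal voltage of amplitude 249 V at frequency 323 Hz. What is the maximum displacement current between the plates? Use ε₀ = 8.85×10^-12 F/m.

(dE/dt)_max = V₀ω/d = 1.209×10^8 V/(m·s); ω = 2πf = 2029 rad/s.
I_d,max = ε₀ A (dE/dt)_max = (8.85×10^-12)(0.0223)(1.209×10^8) = 2.39×10^-5 A.

2.39×10^-5 A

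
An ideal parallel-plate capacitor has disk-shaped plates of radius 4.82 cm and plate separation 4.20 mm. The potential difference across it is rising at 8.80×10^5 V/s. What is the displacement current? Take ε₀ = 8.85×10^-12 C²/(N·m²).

The displacement current equals the charging current C dV/dt. With C = ε₀A/d = (8.85×10^-12)(7.299×10^-3)/(4.20×10^-3) = 1.538×10^-11 F, I_d = (1.538×10^-11)(8.80×10^5) = 1.35×10^-5 A.

1.35×10^-5 A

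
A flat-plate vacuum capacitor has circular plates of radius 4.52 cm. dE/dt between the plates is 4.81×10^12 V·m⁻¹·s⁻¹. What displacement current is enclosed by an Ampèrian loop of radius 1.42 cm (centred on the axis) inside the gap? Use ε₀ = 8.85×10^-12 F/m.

0.0270 A

Total displacement current: I_d = ε₀(πR²)(dE/dt) = (8.85×10^-12)(6.418×10^-3)(4.81×10^12) = 0.2732 A.
Since J_d is uniform, the enclosed fraction is (r/R)² = 0.09870, giving I_d,enc = 0.0270 A.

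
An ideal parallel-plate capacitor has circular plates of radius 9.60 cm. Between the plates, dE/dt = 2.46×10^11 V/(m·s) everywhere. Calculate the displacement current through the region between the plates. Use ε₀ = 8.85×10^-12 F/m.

0.0630 A

With a uniform field, Φ_E = EA, so I_d = ε₀ A dE/dt = 0.0630 A.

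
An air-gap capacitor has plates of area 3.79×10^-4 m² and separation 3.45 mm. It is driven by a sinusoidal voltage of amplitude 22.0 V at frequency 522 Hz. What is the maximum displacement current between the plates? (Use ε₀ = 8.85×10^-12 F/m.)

(dE/dt)_max = V₀ω/d = 2.092×10^7 V/(m·s); ω = 2πf = 3280 rad/s.
I_d,max = ε₀ A (dE/dt)_max = (8.85×10^-12)(3.79×10^-4)(2.092×10^7) = 7.02×10^-8 A.

7.02×10^-8 A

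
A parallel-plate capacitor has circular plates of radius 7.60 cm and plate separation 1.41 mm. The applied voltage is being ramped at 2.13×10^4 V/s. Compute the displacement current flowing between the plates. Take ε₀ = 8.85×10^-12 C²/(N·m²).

The displacement current equals the charging current C dV/dt. With C = ε₀A/d = (8.85×10^-12)(0.01815)/(1.41×10^-3) = 1.139×10^-10 F, I_d = (1.139×10^-10)(2.13×10^4) = 2.43×10^-6 A.

2.43×10^-6 A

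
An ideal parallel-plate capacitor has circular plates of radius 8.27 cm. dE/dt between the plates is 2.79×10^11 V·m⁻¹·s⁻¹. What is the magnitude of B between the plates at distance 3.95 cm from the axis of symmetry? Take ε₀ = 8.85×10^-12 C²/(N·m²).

6.13×10^-8 T

I_d = ε₀ dΦ_E/dt = ε₀ πR² (dE/dt) = (8.85×10^-12)(0.02149)(2.79×10^11) = 0.05306 A through the full plate area.
An Ampèrian loop of radius r encloses a fraction (r/R)² of I_d. Then B·2πr = μ₀ I_d (r/R)², giving B = μ₀ I_d r/(2πR²) = 6.13×10^-8 T.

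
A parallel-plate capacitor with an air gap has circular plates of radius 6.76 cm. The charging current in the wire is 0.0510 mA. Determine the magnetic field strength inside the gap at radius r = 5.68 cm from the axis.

Between the plates the displacement current equals the wire current: I_d = 0.0510 mA = 5.10×10^-5 A.
An Ampèrian loop of radius r encloses a fraction (r/R)² of I_d. Then B·2πr = μ₀ I_d (r/R)², giving B = μ₀ I_d r/(2πR²) = 1.27×10^-10 T.

1.27×10^-10 T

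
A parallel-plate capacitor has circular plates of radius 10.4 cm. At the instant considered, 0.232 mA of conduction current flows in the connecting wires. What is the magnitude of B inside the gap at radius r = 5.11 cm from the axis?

2.19×10^-10 T

By continuity the displacement current in the gap matches the conduction current: I_d = 2.32×10^-4 A.
For r < R the Ampère–Maxwell law gives B(2πr) = μ₀ I_d (r²/R²), so B = μ₀ I_d r/(2πR²) = (4π×10^-7)(2.32×10^-4)(0.0511)/(2π·0.104²) = 2.19×10^-10 T.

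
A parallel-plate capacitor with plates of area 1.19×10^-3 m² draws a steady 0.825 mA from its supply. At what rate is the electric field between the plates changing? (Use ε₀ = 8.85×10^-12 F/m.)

7.83×10^10 V/(m·s)

The displacement current between the plates equals the conduction current, I_d = 0.825 mA.
Inverting I_d = ε₀ A dE/dt gives dE/dt = 8.25×10^-4 / (8.85×10^-12 · 1.19×10^-3) = 7.83×10^10 V/(m·s).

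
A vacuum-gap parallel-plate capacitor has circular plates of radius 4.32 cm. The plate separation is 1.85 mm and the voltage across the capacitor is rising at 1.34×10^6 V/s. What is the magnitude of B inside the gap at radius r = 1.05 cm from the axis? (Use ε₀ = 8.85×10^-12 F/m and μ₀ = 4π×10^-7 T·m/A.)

4.23×10^-11 T

With E = V/d, dE/dt = 7.243×10^8 V/(m·s) and πR² = 5.863×10^-3 m², giving I_d = ε₀ πR² dE/dt = 3.758×10^-5 A.
An Ampèrian loop of radius r encloses a fraction (r/R)² of I_d. Then B·2πr = μ₀ I_d (r/R)², giving B = μ₀ I_d r/(2πR²) = 4.23×10^-11 T.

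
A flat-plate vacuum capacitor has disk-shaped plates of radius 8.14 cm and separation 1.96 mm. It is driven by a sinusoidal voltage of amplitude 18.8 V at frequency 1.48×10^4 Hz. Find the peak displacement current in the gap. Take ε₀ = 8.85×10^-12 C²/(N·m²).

(dE/dt)_max = V₀ω/d = 8.919×10^8 V/(m·s); ω = 2πf = 9.299×10^4 rad/s.
I_d,max = ε₀ A (dE/dt)_max = (8.85×10^-12)(0.02082)(8.919×10^8) = 1.64×10^-4 A.

1.64×10^-4 A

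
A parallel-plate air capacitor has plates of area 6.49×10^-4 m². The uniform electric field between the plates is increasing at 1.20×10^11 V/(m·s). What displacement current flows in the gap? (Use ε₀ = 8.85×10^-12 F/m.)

6.89×10^-4 A

I_d = ε₀ A (dE/dt) = (8.85×10^-12)(6.49×10^-4 m²)(1.20×10^11) = 6.89×10^-4 A.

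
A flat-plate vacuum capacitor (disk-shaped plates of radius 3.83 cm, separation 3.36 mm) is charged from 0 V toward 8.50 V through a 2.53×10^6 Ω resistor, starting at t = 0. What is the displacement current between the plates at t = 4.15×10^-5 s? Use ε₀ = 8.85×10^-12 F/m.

C = ε₀A/d = (8.85×10^-12)(4.608×10^-3)/(3.36×10^-3) = 1.214×10^-11 F and τ = RC = 3.071×10^-5 s. I_d in the gap equals the RC charging current.
I_d(t) = (V₀/R) e^(−t/τ) = 3.360×10^-6 · e^(−1.351) = 8.70×10^-7 A.

8.70×10^-7 A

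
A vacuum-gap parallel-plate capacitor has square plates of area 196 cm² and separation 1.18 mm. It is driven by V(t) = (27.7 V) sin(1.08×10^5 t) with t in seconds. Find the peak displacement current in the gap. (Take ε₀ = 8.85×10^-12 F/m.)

The displacement current equals the conduction current C dV/dt, which peaks at C V₀ ω.
With C = ε₀A/d = (8.85×10^-12)(0.0196)/(1.18×10^-3) = 1.470×10^-10 F and ω = 1.08×10^5 rad/s, I_d,max = (1.470×10^-10)(27.7)(1.08×10^5) = 4.40×10^-4 A.

4.40×10^-4 A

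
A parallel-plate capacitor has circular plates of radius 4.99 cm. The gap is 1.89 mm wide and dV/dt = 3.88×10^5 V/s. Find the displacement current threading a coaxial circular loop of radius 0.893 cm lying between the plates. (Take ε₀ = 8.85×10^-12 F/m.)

dE/dt = (dV/dt)/d = 2.053×10^8 V/(m·s); I_d = ε₀(πR²)(dE/dt) = (8.85×10^-12)(7.823×10^-3)(2.053×10^8) = 1.421×10^-5 A.
Through an area πr² the displacement current is I_d·(πr²/πR²) = I_d (r/R)² = 4.55×10^-7 A.

4.55×10^-7 A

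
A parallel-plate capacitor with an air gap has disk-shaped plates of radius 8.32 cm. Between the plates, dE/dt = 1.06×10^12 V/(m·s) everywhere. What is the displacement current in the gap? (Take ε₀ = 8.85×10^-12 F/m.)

0.204 A

I_d = ε₀ A (dE/dt) = (8.85×10^-12)(0.02175 m²)(1.06×10^12) = 0.204 A.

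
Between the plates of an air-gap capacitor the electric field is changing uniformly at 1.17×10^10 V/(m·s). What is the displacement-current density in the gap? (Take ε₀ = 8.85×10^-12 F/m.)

J_d = ε₀ ∂E/∂t, so J_d = 0.104 A/m².

0.104 A/m²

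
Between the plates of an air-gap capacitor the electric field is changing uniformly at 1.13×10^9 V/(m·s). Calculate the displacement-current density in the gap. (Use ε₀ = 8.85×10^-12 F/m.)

0.0100 A/m²

The displacement-current density is ε₀ ∂E/∂t = (8.85×10^-12)(1.13×10^9) = 0.0100 A/m².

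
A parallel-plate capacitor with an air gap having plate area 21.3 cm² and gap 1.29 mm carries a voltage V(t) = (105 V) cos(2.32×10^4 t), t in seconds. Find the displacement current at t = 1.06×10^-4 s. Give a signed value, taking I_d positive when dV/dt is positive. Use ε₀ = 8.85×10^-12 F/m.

C = ε₀A/d = (8.85×10^-12)(2.13×10^-3)/(1.29×10^-3) = 1.461×10^-11 F. dV/dt = V₀ω·−sin(ωt); at ωt = 2.4592 rad this factor is -0.6307.
I_d = C dV/dt = (1.461×10^-11)(105)(2.32×10^4)(-0.6307) = -2.24×10^-5 A.

-2.24×10^-5 A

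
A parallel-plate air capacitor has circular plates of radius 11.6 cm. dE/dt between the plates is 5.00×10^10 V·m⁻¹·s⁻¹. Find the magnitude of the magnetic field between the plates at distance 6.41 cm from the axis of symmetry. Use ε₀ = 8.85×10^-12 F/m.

1.78×10^-8 T

Total displacement current: I_d = ε₀(πR²)(dE/dt) = (8.85×10^-12)(0.04227)(5.00×10^10) = 0.01870 A.
For r < R the Ampère–Maxwell law gives B(2πr) = μ₀ I_d (r²/R²), so B = μ₀ I_d r/(2πR²) = (4π×10^-7)(0.01870)(0.0641)/(2π·0.116²) = 1.78×10^-8 T.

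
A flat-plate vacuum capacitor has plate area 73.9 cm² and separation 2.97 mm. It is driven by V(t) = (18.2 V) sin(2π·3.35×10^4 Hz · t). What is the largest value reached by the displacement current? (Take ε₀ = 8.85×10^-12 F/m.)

8.44×10^-5 A

The displacement current equals the conduction current C dV/dt, which peaks at C V₀ ω.
With C = ε₀A/d = (8.85×10^-12)(7.39×10^-3)/(2.97×10^-3) = 2.202×10^-11 F and ω = 2πf = 2.105×10^5 rad/s, I_d,max = (2.202×10^-11)(18.2)(2.105×10^5) = 8.44×10^-5 A.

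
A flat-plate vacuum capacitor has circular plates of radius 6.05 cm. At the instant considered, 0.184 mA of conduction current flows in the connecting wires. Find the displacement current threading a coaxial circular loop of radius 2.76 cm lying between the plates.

3.83×10^-5 A

By continuity the displacement current in the gap matches the conduction current: I_d = 1.84×10^-4 A.
The field is uniform, so I_d,enc = I_d (r/R)² = (1.84×10^-4)(2.76/6.05)² = 3.83×10^-5 A.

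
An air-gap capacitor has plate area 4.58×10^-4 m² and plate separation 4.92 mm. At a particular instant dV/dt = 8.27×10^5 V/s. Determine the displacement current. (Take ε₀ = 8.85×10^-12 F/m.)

C = ε₀A/d = (8.85×10^-12)(4.58×10^-4)/(4.92×10^-3) = 8.238×10^-13 F.
I_d = C dV/dt = (8.238×10^-13)(8.27×10^5) = 6.81×10^-7 A.

6.81×10^-7 A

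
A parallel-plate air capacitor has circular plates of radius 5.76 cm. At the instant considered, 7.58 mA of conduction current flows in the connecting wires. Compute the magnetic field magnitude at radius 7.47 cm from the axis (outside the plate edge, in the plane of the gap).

By continuity the displacement current in the gap matches the conduction current: I_d = 7.58×10^-3 A.
Outside the plates the loop encloses all of I_d, so B·2πr = μ₀ I_d and B = 2.03×10^-8 T.

2.03×10^-8 T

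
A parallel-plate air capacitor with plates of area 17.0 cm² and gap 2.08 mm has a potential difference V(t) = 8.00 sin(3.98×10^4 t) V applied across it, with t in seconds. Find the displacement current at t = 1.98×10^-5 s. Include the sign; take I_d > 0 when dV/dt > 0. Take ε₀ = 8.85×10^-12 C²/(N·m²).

C = ε₀A/d = (8.85×10^-12)(1.70×10^-3)/(2.08×10^-3) = 7.233×10^-12 F. dV/dt = V₀ω·cos(ωt); at ωt = 0.78804 rad this factor is 0.7052.
I_d = C dV/dt = (7.233×10^-12)(8.00)(3.98×10^4)(0.7052) = 1.62×10^-6 A.

1.62×10^-6 A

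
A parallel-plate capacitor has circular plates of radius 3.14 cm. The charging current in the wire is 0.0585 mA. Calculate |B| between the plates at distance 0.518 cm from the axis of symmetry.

Between the plates the displacement current equals the wire current: I_d = 0.0585 mA = 5.85×10^-5 A.
∮B·dl = μ₀ I_d,enc with I_d,enc = I_d r²/R² = 1.592×10^-6 A; so B = μ₀ I_d,enc/(2πr) = 6.15×10^-11 T.

6.15×10^-11 T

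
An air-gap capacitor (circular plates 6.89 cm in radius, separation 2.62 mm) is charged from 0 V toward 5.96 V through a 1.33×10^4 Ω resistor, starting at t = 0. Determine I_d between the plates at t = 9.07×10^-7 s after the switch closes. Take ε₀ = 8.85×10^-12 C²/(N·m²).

1.16×10^-4 A

C = ε₀A/d = (8.85×10^-12)(0.01491)/(2.62×10^-3) = 5.036×10^-11 F, so τ = RC = 6.698×10^-7 s.
The conduction current is I(t) = (V₀/R) e^(−t/τ), and the displacement current between the plates equals it.
t/τ = 1.354; I_d = (5.96/1.33×10^4) · e^(−1.354) = (4.481×10^-4)(0.2582) = 1.16×10^-4 A.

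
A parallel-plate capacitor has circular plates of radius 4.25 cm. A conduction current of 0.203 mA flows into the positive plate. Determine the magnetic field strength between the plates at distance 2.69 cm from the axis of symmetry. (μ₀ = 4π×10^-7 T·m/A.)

6.05×10^-10 T

Between the plates the displacement current equals the wire current: I_d = 0.203 mA = 2.03×10^-4 A.
An Ampèrian loop of radius r encloses a fraction (r/R)² of I_d. Then B·2πr = μ₀ I_d (r/R)², giving B = μ₀ I_d r/(2πR²) = 6.05×10^-10 T.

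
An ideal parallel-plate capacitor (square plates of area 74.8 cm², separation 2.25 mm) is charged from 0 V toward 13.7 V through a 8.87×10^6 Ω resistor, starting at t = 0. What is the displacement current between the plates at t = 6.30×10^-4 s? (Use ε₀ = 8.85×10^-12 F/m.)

C = ε₀A/d = (8.85×10^-12)(7.48×10^-3)/(2.25×10^-3) = 2.942×10^-11 F, so τ = RC = 2.610×10^-4 s.
The conduction current is I(t) = (V₀/R) e^(−t/τ), and the displacement current between the plates equals it.
t/τ = 2.414; I_d = (13.7/8.87×10^6) · e^(−2.414) = (1.545×10^-6)(0.08946) = 1.38×10^-7 A.

1.38×10^-7 A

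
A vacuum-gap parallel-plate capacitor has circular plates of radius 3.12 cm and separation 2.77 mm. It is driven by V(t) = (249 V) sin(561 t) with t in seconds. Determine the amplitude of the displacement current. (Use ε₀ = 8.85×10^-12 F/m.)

C = ε₀A/d = (8.85×10^-12)(3.058×10^-3)/(2.77×10^-3) = 9.770×10^-12 F; ω = 561 rad/s.
I_d = C dV/dt, so |I_d|_max = C V₀ ω = (9.770×10^-12)(249)(561) = 1.36×10^-6 A.

1.36×10^-6 A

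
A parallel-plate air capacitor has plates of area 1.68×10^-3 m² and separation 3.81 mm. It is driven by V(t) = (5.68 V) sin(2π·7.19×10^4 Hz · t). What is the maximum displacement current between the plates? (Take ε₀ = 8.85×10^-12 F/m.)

(dE/dt)_max = V₀ω/d = 6.735×10^8 V/(m·s); ω = 2πf = 4.518×10^5 rad/s.
I_d,max = ε₀ A (dE/dt)_max = (8.85×10^-12)(1.68×10^-3)(6.735×10^8) = 1.00×10^-5 A.

1.00×10^-5 A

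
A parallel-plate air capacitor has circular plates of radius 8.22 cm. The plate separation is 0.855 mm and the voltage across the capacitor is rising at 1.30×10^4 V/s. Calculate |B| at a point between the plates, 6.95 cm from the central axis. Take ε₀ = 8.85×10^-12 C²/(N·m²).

With E = V/d, dE/dt = 1.520×10^7 V/(m·s) and πR² = 0.02123 m², giving I_d = ε₀ πR² dE/dt = 2.856×10^-6 A.
∮B·dl = μ₀ I_d,enc with I_d,enc = I_d r²/R² = 2.042×10^-6 A; so B = μ₀ I_d,enc/(2πr) = 5.88×10^-12 T.

5.88×10^-12 T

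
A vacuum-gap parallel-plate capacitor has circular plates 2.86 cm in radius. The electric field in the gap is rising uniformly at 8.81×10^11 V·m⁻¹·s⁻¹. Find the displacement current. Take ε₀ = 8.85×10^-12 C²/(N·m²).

I_d = ε₀ A (dE/dt) = (8.85×10^-12)(2.570×10^-3 m²)(8.81×10^11) = 0.0200 A.

0.0200 A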